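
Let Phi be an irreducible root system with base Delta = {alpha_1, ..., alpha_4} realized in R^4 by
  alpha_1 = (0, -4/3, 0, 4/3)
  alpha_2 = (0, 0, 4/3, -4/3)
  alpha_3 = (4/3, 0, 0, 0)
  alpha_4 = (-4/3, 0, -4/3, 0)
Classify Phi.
Compute the Cartan integers a_ij = 2(alpha_i, alpha_j)/(alpha_j, alpha_j); the resulting 4x4 Cartan matrix is
[[2, -1, 0, 0], [-1, 2, 0, -1], [0, 0, 2, -1], [0, -1, -2, 2]].
The roots have two lengths (squared-length ratio 2:1); the short ones are alpha_{3}. The associated Dynkin diagram is a chain of 4 nodes with a double edge at one end; the terminal node there is the unique short simple root (B_4), so the type is B_4 (the algebra so(9)).

B_4 (so(9))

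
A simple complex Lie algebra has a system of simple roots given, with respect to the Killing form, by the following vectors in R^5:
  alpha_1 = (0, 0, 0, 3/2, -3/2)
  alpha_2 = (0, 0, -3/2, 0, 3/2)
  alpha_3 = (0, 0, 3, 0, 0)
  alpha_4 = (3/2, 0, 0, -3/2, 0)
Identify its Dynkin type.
C4

Compute the Cartan integers a_ij = 2(alpha_i, alpha_j)/(alpha_j, alpha_j); the resulting 4x4 Cartan matrix is
[[2, -1, 0, -1], [-1, 2, -1, 0], [0, -2, 2, 0], [-1, 0, 0, 2]].
The roots have two lengths (squared-length ratio 2:1); the short ones are alpha_{1,2,4}. The associated Dynkin diagram is a chain of 4 nodes with a double edge at one end; the terminal node there is the unique long simple root (C_4), so the type is C_4 (the algebra sp(8)).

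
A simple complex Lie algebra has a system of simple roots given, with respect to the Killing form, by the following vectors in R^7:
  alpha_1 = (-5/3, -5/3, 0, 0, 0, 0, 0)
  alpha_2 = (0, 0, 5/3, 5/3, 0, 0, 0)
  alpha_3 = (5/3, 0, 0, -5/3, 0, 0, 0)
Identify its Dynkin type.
A3

Compute the Cartan integers a_ij = 2(alpha_i, alpha_j)/(alpha_j, alpha_j); the resulting 3x3 Cartan matrix is
[[2, 0, -1], [0, 2, -1], [-1, -1, 2]].
All simple roots have the same length, so the diagram is simply laced. The associated Dynkin diagram is a chain of 3 nodes with single edges (A_3), so the type is A_3 (the algebra sl(4)).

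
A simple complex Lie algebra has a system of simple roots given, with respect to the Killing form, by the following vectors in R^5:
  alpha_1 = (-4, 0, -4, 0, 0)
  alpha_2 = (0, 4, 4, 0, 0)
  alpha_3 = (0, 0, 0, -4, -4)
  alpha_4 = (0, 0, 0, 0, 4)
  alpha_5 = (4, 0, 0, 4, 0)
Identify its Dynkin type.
B5

Compute the Cartan integers a_ij = 2(alpha_i, alpha_j)/(alpha_j, alpha_j); the resulting 5x5 Cartan matrix is
[[2, -1, 0, 0, -1], [-1, 2, 0, 0, 0], [0, 0, 2, -2, -1], [0, 0, -1, 2, 0], [-1, 0, -1, 0, 2]].
The roots have two lengths (squared-length ratio 2:1); the short ones are alpha_{4}. The associated Dynkin diagram is a chain of 5 nodes with a double edge at one end; the terminal node there is the unique short simple root (B_5), so the type is B_5 (the algebra so(11)).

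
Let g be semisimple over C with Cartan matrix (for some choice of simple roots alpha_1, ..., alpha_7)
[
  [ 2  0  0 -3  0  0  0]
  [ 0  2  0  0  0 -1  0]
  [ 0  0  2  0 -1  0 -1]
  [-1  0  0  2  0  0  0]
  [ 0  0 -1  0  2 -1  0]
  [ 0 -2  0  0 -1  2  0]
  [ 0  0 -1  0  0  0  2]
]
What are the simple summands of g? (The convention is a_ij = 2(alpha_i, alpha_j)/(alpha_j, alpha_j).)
B5 ⊕ G2

The diagram associated to this matrix has two connected components: the simple roots {alpha_2, alpha_3, alpha_5, alpha_6, alpha_7} form a chain of 5 nodes with a double edge at one end; the terminal node there is the unique short simple root (B_5), and {alpha_1, alpha_4} form two nodes joined by a triple edge (G_2). A semisimple Lie algebra decomposes uniquely as the direct sum of simple ideals, one per connected component of its Dynkin diagram, so g ≅ B_5 ⊕ G_2 (dimension 55 + 14 = 69).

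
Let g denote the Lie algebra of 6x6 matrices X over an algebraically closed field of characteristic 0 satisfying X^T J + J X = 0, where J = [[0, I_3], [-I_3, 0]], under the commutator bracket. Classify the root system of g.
This is sp(6), which has dimension 6(6+1)/2 = 21 and rank 6/2 = 3. In the classification of classical Lie algebras, the symplectic algebra sp(2n) has type C_n; here n = 3, so the Dynkin diagram is a chain of 3 nodes with a double edge at one end; the terminal node there is the unique long simple root (C_3). Hence the type is C_3.

type C_3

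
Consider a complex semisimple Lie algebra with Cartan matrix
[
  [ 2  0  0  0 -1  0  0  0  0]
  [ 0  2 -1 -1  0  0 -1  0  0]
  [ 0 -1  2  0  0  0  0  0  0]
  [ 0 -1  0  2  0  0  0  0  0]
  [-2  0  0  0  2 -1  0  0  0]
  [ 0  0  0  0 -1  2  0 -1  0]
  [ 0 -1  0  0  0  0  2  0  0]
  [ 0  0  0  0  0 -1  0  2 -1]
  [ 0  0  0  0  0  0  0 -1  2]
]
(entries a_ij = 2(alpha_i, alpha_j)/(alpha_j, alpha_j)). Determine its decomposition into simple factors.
type B_5 + type D_4

The diagram associated to this matrix has two connected components: the simple roots {alpha_1, alpha_5, alpha_6, alpha_8, alpha_9} form a chain of 5 nodes with a double edge at one end; the terminal node there is the unique short simple root (B_5), and {alpha_2, alpha_3, alpha_4, alpha_7} form a chain of 2 nodes with a fork of two nodes at one end (D_4). A semisimple Lie algebra decomposes uniquely as the direct sum of simple ideals, one per connected component of its Dynkin diagram, so g ≅ B_5 ⊕ D_4 (dimension 55 + 28 = 83).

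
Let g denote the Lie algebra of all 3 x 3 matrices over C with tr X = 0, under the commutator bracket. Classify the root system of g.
A2

This is sl(3), which has dimension 3^2 - 1 = 8 and rank 3 - 1 = 2 (a Cartan subalgebra is the diagonal traceless matrices). In the classification of classical Lie algebras, the special linear algebra sl(n+1) has type A_n; here n = 2, so the Dynkin diagram is a chain of 2 nodes with single edges (A_2). Hence the type is A_2.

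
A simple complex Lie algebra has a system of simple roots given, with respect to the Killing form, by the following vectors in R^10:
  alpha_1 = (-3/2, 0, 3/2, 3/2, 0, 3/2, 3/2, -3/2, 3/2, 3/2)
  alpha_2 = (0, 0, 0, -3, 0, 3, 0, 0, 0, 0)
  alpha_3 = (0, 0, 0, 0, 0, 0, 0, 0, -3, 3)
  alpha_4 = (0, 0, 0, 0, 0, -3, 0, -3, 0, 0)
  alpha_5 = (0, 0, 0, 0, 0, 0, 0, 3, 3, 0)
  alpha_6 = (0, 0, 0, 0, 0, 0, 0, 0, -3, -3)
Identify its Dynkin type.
E6

Compute the Cartan integers a_ij = 2(alpha_i, alpha_j)/(alpha_j, alpha_j); the resulting 6x6 Cartan matrix is
[[2, 0, 0, 0, 0, -1], [0, 2, 0, -1, 0, 0], [0, 0, 2, 0, -1, 0], [0, -1, 0, 2, -1, 0], [0, 0, -1, -1, 2, -1], [-1, 0, 0, 0, -1, 2]].
All simple roots have the same length, so the diagram is simply laced. The associated Dynkin diagram is a chain of 5 nodes with one extra node attached to the third node from one end (E_6), so the type is E_6.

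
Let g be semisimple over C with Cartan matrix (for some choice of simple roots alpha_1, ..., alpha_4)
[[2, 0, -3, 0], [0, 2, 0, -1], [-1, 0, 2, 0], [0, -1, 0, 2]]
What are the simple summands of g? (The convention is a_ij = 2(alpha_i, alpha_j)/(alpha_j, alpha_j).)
A_2 + G_2

The diagram associated to this matrix has two connected components: the simple roots {alpha_2, alpha_4} form a chain of 2 nodes with single edges (A_2), and {alpha_1, alpha_3} form two nodes joined by a triple edge (G_2). A semisimple Lie algebra decomposes uniquely as the direct sum of simple ideals, one per connected component of its Dynkin diagram, so g ≅ A_2 ⊕ G_2 (dimension 8 + 14 = 22).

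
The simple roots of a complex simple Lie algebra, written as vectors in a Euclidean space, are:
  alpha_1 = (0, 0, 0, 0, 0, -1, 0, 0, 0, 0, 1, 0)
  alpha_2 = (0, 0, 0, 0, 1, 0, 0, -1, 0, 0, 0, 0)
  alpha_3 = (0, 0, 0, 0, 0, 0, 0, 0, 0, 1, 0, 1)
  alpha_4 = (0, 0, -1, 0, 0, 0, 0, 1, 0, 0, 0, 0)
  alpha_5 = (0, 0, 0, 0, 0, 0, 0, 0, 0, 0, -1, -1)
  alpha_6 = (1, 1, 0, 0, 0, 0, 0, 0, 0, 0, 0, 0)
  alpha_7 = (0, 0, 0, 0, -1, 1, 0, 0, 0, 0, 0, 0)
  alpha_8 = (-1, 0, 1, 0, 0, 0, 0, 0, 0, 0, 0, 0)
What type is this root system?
type A_8

Compute the Cartan integers a_ij = 2(alpha_i, alpha_j)/(alpha_j, alpha_j); the resulting 8x8 Cartan matrix is
[[2, 0, 0, 0, -1, 0, -1, 0], [0, 2, 0, -1, 0, 0, -1, 0], [0, 0, 2, 0, -1, 0, 0, 0], [0, -1, 0, 2, 0, 0, 0, -1], [-1, 0, -1, 0, 2, 0, 0, 0], [0, 0, 0, 0, 0, 2, 0, -1], [-1, -1, 0, 0, 0, 0, 2, 0], [0, 0, 0, -1, 0, -1, 0, 2]].
All simple roots have the same length, so the diagram is simply laced. The associated Dynkin diagram is a chain of 8 nodes with single edges (A_8), so the type is A_8 (the algebra sl(9)).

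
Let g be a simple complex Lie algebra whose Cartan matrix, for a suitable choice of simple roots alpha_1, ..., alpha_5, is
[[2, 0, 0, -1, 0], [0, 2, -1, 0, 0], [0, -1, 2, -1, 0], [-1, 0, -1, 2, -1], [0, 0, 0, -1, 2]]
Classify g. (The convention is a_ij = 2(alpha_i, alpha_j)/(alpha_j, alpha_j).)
D_5

The matrix has rank 5 with 2's on the diagonal. Reading the off-diagonal entries as Dynkin edges (a single edge where a_ij = a_ji = -1; a double or triple edge where a_ij * a_ji = 2 or 3), the diagram is a chain of 3 nodes with a fork of two nodes at one end (D_5). One simple-root ordering that puts it in standard form is (alpha_2, alpha_3, alpha_4, alpha_5, alpha_1). So the algebra is type D_5, i.e. so(10).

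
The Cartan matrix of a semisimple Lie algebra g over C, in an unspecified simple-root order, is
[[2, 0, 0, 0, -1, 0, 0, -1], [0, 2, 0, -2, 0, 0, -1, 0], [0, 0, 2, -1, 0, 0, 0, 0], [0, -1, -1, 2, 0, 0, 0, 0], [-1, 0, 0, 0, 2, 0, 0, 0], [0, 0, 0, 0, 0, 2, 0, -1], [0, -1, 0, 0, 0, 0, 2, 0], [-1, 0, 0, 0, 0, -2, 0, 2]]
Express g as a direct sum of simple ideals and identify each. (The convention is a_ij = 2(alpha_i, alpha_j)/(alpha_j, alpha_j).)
B_4 (so(9)) + F_4

The diagram associated to this matrix has two connected components: the simple roots {alpha_1, alpha_5, alpha_6, alpha_8} form a chain of 4 nodes with a double edge at one end; the terminal node there is the unique short simple root (B_4), and {alpha_2, alpha_3, alpha_4, alpha_7} form a chain of 4 nodes with a double edge between the middle two (F_4). A semisimple Lie algebra decomposes uniquely as the direct sum of simple ideals, one per connected component of its Dynkin diagram, so g ≅ B_4 ⊕ F_4 (dimension 36 + 52 = 88).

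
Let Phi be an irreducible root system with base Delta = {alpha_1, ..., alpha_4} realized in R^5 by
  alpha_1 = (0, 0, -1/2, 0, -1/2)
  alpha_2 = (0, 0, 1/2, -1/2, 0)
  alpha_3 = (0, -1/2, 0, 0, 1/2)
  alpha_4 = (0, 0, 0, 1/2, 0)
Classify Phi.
B4

Compute the Cartan integers a_ij = 2(alpha_i, alpha_j)/(alpha_j, alpha_j); the resulting 4x4 Cartan matrix is
[[2, -1, -1, 0], [-1, 2, 0, -2], [-1, 0, 2, 0], [0, -1, 0, 2]].
The roots have two lengths (squared-length ratio 2:1); the short ones are alpha_{4}. The associated Dynkin diagram is a chain of 4 nodes with a double edge at one end; the terminal node there is the unique short simple root (B_4), so the type is B_4 (the algebra so(9)).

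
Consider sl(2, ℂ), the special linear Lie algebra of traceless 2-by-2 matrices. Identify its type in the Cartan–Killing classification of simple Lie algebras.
A_1

This is sl(2), which has dimension 2^2 - 1 = 3 and rank 2 - 1 = 1 (a Cartan subalgebra is the diagonal traceless matrices). In the classification of classical Lie algebras, the special linear algebra sl(n+1) has type A_n; here n = 1, so the Dynkin diagram is a chain of 1 nodes with single edges (A_1). Hence the type is A_1.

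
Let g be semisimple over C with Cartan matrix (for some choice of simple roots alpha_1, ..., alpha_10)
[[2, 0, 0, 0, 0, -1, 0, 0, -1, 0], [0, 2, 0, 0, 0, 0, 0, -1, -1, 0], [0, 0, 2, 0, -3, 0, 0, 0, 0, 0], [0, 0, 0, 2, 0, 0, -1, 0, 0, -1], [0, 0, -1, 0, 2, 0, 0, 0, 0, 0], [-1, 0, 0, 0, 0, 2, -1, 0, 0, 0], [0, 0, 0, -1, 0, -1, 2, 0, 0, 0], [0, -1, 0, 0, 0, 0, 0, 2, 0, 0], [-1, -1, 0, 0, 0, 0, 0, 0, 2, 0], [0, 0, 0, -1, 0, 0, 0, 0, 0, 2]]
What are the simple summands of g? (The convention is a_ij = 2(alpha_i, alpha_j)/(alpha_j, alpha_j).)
The diagram associated to this matrix has two connected components: the simple roots {alpha_1, alpha_2, alpha_4, alpha_6, alpha_7, alpha_8, alpha_9, alpha_10} form a chain of 8 nodes with single edges (A_8), and {alpha_3, alpha_5} form two nodes joined by a triple edge (G_2). A semisimple Lie algebra decomposes uniquely as the direct sum of simple ideals, one per connected component of its Dynkin diagram, so g ≅ A_8 ⊕ G_2 (dimension 80 + 14 = 94).

type A_8 + type G_2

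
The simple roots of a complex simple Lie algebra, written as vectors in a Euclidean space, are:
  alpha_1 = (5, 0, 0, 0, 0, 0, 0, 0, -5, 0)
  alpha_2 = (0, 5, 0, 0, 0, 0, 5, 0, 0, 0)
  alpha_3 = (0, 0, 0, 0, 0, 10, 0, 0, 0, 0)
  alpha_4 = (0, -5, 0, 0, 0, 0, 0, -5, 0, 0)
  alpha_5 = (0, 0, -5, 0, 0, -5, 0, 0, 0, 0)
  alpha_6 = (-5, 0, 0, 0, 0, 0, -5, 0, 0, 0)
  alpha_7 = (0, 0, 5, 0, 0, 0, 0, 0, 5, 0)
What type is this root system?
Compute the Cartan integers a_ij = 2(alpha_i, alpha_j)/(alpha_j, alpha_j); the resulting 7x7 Cartan matrix is
[[2, 0, 0, 0, 0, -1, -1], [0, 2, 0, -1, 0, -1, 0], [0, 0, 2, 0, -2, 0, 0], [0, -1, 0, 2, 0, 0, 0], [0, 0, -1, 0, 2, 0, -1], [-1, -1, 0, 0, 0, 2, 0], [-1, 0, 0, 0, -1, 0, 2]].
The roots have two lengths (squared-length ratio 2:1); the short ones are alpha_{1,2,4,5,6,7}. The associated Dynkin diagram is a chain of 7 nodes with a double edge at one end; the terminal node there is the unique long simple root (C_7), so the type is C_7 (the algebra sp(14)).

C_7 (sp(14))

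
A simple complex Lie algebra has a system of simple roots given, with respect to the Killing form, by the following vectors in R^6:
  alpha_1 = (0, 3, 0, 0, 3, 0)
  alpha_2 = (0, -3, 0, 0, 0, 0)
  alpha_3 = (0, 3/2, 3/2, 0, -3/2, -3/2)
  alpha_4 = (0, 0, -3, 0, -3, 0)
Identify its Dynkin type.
F_4

Compute the Cartan integers a_ij = 2(alpha_i, alpha_j)/(alpha_j, alpha_j); the resulting 4x4 Cartan matrix is
[[2, -2, 0, -1], [-1, 2, -1, 0], [0, -1, 2, 0], [-1, 0, 0, 2]].
The roots have two lengths (squared-length ratio 2:1); the short ones are alpha_{2,3}. The associated Dynkin diagram is a chain of 4 nodes with a double edge between the middle two (F_4), so the type is F_4.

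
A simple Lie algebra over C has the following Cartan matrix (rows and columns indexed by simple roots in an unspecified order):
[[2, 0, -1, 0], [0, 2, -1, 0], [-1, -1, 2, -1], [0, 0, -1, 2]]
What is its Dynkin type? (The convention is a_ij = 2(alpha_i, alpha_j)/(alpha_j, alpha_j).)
The matrix has rank 4 with 2's on the diagonal. Reading the off-diagonal entries as Dynkin edges (a single edge where a_ij = a_ji = -1; a double or triple edge where a_ij * a_ji = 2 or 3), the diagram is a chain of 2 nodes with a fork of two nodes at one end (D_4). One simple-root ordering that puts it in standard form is (alpha_1, alpha_3, alpha_4, alpha_2). So the algebra is type D_4, i.e. so(8).

D4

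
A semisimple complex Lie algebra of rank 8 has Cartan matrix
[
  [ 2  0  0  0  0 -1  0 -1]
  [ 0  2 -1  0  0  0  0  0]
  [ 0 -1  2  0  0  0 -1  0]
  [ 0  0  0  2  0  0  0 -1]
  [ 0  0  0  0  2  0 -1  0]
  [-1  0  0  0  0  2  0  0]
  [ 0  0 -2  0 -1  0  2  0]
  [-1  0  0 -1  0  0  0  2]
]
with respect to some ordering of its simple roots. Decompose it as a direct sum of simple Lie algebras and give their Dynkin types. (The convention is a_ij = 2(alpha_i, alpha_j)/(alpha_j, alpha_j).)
A_4 (sl(5)) + F_4

The diagram associated to this matrix has two connected components: the simple roots {alpha_1, alpha_4, alpha_6, alpha_8} form a chain of 4 nodes with single edges (A_4), and {alpha_2, alpha_3, alpha_5, alpha_7} form a chain of 4 nodes with a double edge between the middle two (F_4). A semisimple Lie algebra decomposes uniquely as the direct sum of simple ideals, one per connected component of its Dynkin diagram, so g ≅ A_4 ⊕ F_4 (dimension 24 + 52 = 76).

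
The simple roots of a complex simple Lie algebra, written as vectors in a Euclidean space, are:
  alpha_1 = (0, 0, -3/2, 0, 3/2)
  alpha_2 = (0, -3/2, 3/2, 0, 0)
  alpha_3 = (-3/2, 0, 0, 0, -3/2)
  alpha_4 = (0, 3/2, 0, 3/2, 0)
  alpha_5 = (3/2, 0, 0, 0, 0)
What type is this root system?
B5

Compute the Cartan integers a_ij = 2(alpha_i, alpha_j)/(alpha_j, alpha_j); the resulting 5x5 Cartan matrix is
[[2, -1, -1, 0, 0], [-1, 2, 0, -1, 0], [-1, 0, 2, 0, -2], [0, -1, 0, 2, 0], [0, 0, -1, 0, 2]].
The roots have two lengths (squared-length ratio 2:1); the short ones are alpha_{5}. The associated Dynkin diagram is a chain of 5 nodes with a double edge at one end; the terminal node there is the unique short simple root (B_5), so the type is B_5 (the algebra so(11)).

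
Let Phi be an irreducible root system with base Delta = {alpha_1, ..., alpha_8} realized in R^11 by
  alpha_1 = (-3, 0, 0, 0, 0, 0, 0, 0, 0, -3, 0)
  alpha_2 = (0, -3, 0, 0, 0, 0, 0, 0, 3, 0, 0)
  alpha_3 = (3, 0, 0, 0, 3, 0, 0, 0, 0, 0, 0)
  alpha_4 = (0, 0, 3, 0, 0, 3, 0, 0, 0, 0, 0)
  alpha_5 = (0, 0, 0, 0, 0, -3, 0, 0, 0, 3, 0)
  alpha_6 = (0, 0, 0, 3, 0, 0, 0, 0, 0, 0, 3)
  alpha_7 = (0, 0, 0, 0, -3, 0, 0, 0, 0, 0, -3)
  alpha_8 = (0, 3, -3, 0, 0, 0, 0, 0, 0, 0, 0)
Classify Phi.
type A_8

Compute the Cartan integers a_ij = 2(alpha_i, alpha_j)/(alpha_j, alpha_j); the resulting 8x8 Cartan matrix is
[[2, 0, -1, 0, -1, 0, 0, 0], [0, 2, 0, 0, 0, 0, 0, -1], [-1, 0, 2, 0, 0, 0, -1, 0], [0, 0, 0, 2, -1, 0, 0, -1], [-1, 0, 0, -1, 2, 0, 0, 0], [0, 0, 0, 0, 0, 2, -1, 0], [0, 0, -1, 0, 0, -1, 2, 0], [0, -1, 0, -1, 0, 0, 0, 2]].
All simple roots have the same length, so the diagram is simply laced. The associated Dynkin diagram is a chain of 8 nodes with single edges (A_8), so the type is A_8 (the algebra sl(9)).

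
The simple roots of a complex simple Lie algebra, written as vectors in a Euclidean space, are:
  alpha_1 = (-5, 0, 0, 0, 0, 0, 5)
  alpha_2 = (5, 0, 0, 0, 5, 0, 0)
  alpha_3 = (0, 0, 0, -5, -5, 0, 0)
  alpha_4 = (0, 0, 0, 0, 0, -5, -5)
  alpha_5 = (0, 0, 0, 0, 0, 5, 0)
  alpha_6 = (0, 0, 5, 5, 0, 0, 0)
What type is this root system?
type B_6

Compute the Cartan integers a_ij = 2(alpha_i, alpha_j)/(alpha_j, alpha_j); the resulting 6x6 Cartan matrix is
[[2, -1, 0, -1, 0, 0], [-1, 2, -1, 0, 0, 0], [0, -1, 2, 0, 0, -1], [-1, 0, 0, 2, -2, 0], [0, 0, 0, -1, 2, 0], [0, 0, -1, 0, 0, 2]].
The roots have two lengths (squared-length ratio 2:1); the short ones are alpha_{5}. The associated Dynkin diagram is a chain of 6 nodes with a double edge at one end; the terminal node there is the unique short simple root (B_6), so the type is B_6 (the algebra so(13)).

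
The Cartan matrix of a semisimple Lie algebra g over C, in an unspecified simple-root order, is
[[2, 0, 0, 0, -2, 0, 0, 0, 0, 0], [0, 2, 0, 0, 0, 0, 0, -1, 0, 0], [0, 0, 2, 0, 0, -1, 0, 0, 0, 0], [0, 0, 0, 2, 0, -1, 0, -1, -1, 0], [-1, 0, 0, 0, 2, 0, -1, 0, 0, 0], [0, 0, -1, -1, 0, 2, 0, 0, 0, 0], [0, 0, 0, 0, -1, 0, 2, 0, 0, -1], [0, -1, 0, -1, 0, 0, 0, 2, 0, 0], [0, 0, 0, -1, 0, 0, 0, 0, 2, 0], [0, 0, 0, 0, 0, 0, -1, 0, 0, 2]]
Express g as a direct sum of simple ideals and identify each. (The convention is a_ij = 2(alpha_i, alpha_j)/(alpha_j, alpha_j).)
The diagram associated to this matrix has two connected components: the simple roots {alpha_1, alpha_5, alpha_7, alpha_10} form a chain of 4 nodes with a double edge at one end; the terminal node there is the unique long simple root (C_4), and {alpha_2, alpha_3, alpha_4, alpha_6, alpha_8, alpha_9} form a chain of 5 nodes with one extra node attached to the third node from one end (E_6). A semisimple Lie algebra decomposes uniquely as the direct sum of simple ideals, one per connected component of its Dynkin diagram, so g ≅ C_4 ⊕ E_6 (dimension 36 + 78 = 114).

C_4 ⊕ E_6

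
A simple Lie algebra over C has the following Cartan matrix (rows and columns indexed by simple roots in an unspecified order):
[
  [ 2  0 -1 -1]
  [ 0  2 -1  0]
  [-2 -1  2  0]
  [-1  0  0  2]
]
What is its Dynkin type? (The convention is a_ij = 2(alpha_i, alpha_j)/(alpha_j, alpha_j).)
type F_4

The matrix has rank 4 with 2's on the diagonal. Reading the off-diagonal entries as Dynkin edges (a single edge where a_ij = a_ji = -1; a double or triple edge where a_ij * a_ji = 2 or 3), the diagram is a chain of 4 nodes with a double edge between the middle two (F_4). One simple-root ordering that puts it in standard form is (alpha_2, alpha_3, alpha_1, alpha_4). So the algebra is type F_4.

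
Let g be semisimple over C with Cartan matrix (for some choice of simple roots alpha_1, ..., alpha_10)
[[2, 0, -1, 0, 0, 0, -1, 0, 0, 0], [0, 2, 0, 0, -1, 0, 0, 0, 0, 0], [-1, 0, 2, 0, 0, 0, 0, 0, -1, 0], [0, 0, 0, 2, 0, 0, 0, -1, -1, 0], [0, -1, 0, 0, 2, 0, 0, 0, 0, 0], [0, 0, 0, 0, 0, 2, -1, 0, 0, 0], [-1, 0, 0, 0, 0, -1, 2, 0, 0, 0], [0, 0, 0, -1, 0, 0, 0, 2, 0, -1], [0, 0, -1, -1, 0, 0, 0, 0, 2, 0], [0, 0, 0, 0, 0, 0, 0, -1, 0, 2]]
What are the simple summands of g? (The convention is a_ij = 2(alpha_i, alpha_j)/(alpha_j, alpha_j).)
A_2 (sl(3)) + A_8 (sl(9))

The diagram associated to this matrix has two connected components: the simple roots {alpha_2, alpha_5} form a chain of 2 nodes with single edges (A_2), and {alpha_1, alpha_3, alpha_4, alpha_6, alpha_7, alpha_8, alpha_9, alpha_10} form a chain of 8 nodes with single edges (A_8). A semisimple Lie algebra decomposes uniquely as the direct sum of simple ideals, one per connected component of its Dynkin diagram, so g ≅ A_2 ⊕ A_8 (dimension 8 + 80 = 88).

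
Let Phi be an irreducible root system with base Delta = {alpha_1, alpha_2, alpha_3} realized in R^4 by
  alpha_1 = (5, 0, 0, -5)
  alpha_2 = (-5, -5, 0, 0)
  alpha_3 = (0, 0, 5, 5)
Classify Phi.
Compute the Cartan integers a_ij = 2(alpha_i, alpha_j)/(alpha_j, alpha_j); the resulting 3x3 Cartan matrix is
[[2, -1, -1], [-1, 2, 0], [-1, 0, 2]].
All simple roots have the same length, so the diagram is simply laced. The associated Dynkin diagram is a chain of 3 nodes with single edges (A_3), so the type is A_3 (the algebra sl(4)).

A_3 (sl(4))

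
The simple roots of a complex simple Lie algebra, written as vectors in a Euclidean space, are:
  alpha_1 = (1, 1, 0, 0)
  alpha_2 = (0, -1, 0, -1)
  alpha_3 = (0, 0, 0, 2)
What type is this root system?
Compute the Cartan integers a_ij = 2(alpha_i, alpha_j)/(alpha_j, alpha_j); the resulting 3x3 Cartan matrix is
[[2, -1, 0], [-1, 2, -1], [0, -2, 2]].
The roots have two lengths (squared-length ratio 2:1); the short ones are alpha_{1,2}. The associated Dynkin diagram is a chain of 3 nodes with a double edge at one end; the terminal node there is the unique long simple root (C_3), so the type is C_3 (the algebra sp(6)).

C_3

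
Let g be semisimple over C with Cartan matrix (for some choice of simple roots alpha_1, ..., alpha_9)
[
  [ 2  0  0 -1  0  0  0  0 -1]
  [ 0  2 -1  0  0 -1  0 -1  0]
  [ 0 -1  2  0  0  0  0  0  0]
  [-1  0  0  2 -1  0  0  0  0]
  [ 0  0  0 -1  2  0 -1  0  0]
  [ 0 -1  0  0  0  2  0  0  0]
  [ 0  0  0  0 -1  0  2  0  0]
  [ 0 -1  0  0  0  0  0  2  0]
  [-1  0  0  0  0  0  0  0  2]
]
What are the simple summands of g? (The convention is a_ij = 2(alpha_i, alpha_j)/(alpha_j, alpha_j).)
A_5 (sl(6)) ⊕ D_4 (so(8))

The diagram associated to this matrix has two connected components: the simple roots {alpha_1, alpha_4, alpha_5, alpha_7, alpha_9} form a chain of 5 nodes with single edges (A_5), and {alpha_2, alpha_3, alpha_6, alpha_8} form a chain of 2 nodes with a fork of two nodes at one end (D_4). A semisimple Lie algebra decomposes uniquely as the direct sum of simple ideals, one per connected component of its Dynkin diagram, so g ≅ A_5 ⊕ D_4 (dimension 35 + 28 = 63).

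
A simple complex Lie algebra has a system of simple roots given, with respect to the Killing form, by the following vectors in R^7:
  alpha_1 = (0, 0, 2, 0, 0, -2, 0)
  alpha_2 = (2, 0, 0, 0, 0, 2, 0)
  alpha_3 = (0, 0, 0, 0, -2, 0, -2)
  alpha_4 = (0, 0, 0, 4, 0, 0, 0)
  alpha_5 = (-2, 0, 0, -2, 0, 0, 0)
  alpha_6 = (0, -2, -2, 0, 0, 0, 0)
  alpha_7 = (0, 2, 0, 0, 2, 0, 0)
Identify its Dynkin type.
Compute the Cartan integers a_ij = 2(alpha_i, alpha_j)/(alpha_j, alpha_j); the resulting 7x7 Cartan matrix is
[[2, -1, 0, 0, 0, -1, 0], [-1, 2, 0, 0, -1, 0, 0], [0, 0, 2, 0, 0, 0, -1], [0, 0, 0, 2, -2, 0, 0], [0, -1, 0, -1, 2, 0, 0], [-1, 0, 0, 0, 0, 2, -1], [0, 0, -1, 0, 0, -1, 2]].
The roots have two lengths (squared-length ratio 2:1); the short ones are alpha_{1,2,3,5,6,7}. The associated Dynkin diagram is a chain of 7 nodes with a double edge at one end; the terminal node there is the unique long simple root (C_7), so the type is C_7 (the algebra sp(14)).

C_7 (sp(14))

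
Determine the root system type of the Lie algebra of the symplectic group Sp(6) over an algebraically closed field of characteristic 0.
C_3 (sp(6))

This is sp(6), which has dimension 6(6+1)/2 = 21 and rank 6/2 = 3. In the classification of classical Lie algebras, the symplectic algebra sp(2n) has type C_n; here n = 3, so the Dynkin diagram is a chain of 3 nodes with a double edge at one end; the terminal node there is the unique long simple root (C_3). Hence the type is C_3.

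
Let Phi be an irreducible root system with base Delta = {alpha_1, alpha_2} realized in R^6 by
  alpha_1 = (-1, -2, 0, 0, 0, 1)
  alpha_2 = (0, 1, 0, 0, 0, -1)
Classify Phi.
G2

Compute the Cartan integers a_ij = 2(alpha_i, alpha_j)/(alpha_j, alpha_j); the resulting 2x2 Cartan matrix is
[[2, -3], [-1, 2]].
The roots have two lengths (squared-length ratio 3:1); the short ones are alpha_{2}. The associated Dynkin diagram is two nodes joined by a triple edge (G_2), so the type is G_2.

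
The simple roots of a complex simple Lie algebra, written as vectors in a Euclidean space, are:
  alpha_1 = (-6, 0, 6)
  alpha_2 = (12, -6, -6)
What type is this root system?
type G_2

Compute the Cartan integers a_ij = 2(alpha_i, alpha_j)/(alpha_j, alpha_j); the resulting 2x2 Cartan matrix is
[[2, -1], [-3, 2]].
The roots have two lengths (squared-length ratio 3:1); the short ones are alpha_{1}. The associated Dynkin diagram is two nodes joined by a triple edge (G_2), so the type is G_2.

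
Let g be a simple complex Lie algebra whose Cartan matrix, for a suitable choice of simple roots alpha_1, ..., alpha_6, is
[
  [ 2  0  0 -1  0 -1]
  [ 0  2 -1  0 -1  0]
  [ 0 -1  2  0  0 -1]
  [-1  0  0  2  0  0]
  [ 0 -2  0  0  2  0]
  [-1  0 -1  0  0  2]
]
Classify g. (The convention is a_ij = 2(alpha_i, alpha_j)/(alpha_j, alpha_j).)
C_6

The matrix has rank 6 with 2's on the diagonal. Reading the off-diagonal entries as Dynkin edges (a single edge where a_ij = a_ji = -1; a double or triple edge where a_ij * a_ji = 2 or 3), the diagram is a chain of 6 nodes with a double edge at one end; the terminal node there is the unique long simple root (C_6). One simple-root ordering that puts it in standard form is (alpha_4, alpha_1, alpha_6, alpha_3, alpha_2, alpha_5). So the algebra is type C_6, i.e. sp(12).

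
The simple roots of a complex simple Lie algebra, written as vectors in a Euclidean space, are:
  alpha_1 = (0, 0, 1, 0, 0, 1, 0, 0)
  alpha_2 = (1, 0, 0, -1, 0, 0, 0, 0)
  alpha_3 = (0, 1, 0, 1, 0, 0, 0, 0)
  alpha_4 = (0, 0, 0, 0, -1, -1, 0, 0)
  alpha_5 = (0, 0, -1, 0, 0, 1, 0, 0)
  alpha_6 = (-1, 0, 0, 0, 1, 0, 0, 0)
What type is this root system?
Compute the Cartan integers a_ij = 2(alpha_i, alpha_j)/(alpha_j, alpha_j); the resulting 6x6 Cartan matrix is
[[2, 0, 0, -1, 0, 0], [0, 2, -1, 0, 0, -1], [0, -1, 2, 0, 0, 0], [-1, 0, 0, 2, -1, -1], [0, 0, 0, -1, 2, 0], [0, -1, 0, -1, 0, 2]].
All simple roots have the same length, so the diagram is simply laced. The associated Dynkin diagram is a chain of 4 nodes with a fork of two nodes at one end (D_6), so the type is D_6 (the algebra so(12)).

D6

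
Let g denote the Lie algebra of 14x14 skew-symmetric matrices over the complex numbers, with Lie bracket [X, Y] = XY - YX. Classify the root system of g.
type D_7

This is so(14) with 14 even, which has dimension 14(14-1)/2 = 91 and rank 14/2 = 7. In the classification of classical Lie algebras, the orthogonal algebra so(2n) in an even number of variables has type D_n; here n = 7, so the Dynkin diagram is a chain of 5 nodes with a fork of two nodes at one end (D_7). Hence the type is D_7.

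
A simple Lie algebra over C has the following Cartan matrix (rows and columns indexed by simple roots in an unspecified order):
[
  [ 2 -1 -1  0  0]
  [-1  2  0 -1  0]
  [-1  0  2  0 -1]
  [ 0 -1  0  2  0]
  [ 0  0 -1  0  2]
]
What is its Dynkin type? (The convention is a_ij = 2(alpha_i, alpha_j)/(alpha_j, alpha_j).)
The matrix has rank 5 with 2's on the diagonal. Reading the off-diagonal entries as Dynkin edges (a single edge where a_ij = a_ji = -1; a double or triple edge where a_ij * a_ji = 2 or 3), the diagram is a chain of 5 nodes with single edges (A_5). One simple-root ordering that puts it in standard form is (alpha_5, alpha_3, alpha_1, alpha_2, alpha_4). So the algebra is type A_5, i.e. sl(6).

A5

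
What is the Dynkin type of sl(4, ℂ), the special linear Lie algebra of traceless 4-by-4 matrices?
This is sl(4), which has dimension 4^2 - 1 = 15 and rank 4 - 1 = 3 (a Cartan subalgebra is the diagonal traceless matrices). In the classification of classical Lie algebras, the special linear algebra sl(n+1) has type A_n; here n = 3, so the Dynkin diagram is a chain of 3 nodes with single edges (A_3). Hence the type is A_3.

A3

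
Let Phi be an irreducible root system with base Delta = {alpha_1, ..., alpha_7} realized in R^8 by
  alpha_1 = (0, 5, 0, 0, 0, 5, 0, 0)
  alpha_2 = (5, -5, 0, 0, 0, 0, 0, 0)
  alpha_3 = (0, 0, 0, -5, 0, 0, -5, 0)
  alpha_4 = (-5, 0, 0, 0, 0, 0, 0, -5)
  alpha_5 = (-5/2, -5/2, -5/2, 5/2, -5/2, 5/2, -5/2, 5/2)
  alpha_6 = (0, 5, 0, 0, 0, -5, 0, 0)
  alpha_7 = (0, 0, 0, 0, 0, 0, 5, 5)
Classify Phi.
Compute the Cartan integers a_ij = 2(alpha_i, alpha_j)/(alpha_j, alpha_j); the resulting 7x7 Cartan matrix is
[[2, -1, 0, 0, 0, 0, 0], [-1, 2, 0, -1, 0, -1, 0], [0, 0, 2, 0, 0, 0, -1], [0, -1, 0, 2, 0, 0, -1], [0, 0, 0, 0, 2, -1, 0], [0, -1, 0, 0, -1, 2, 0], [0, 0, -1, -1, 0, 0, 2]].
All simple roots have the same length, so the diagram is simply laced. The associated Dynkin diagram is a chain of 6 nodes with one extra node attached to the third node from one end (E_7), so the type is E_7.

E_7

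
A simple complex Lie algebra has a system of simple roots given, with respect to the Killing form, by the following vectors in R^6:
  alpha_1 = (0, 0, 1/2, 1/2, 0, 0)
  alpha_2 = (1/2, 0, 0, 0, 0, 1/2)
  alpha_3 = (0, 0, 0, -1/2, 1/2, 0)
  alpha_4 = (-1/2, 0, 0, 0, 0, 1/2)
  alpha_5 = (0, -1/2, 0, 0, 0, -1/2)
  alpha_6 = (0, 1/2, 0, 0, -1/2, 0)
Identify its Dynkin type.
type D_6

Compute the Cartan integers a_ij = 2(alpha_i, alpha_j)/(alpha_j, alpha_j); the resulting 6x6 Cartan matrix is
[[2, 0, -1, 0, 0, 0], [0, 2, 0, 0, -1, 0], [-1, 0, 2, 0, 0, -1], [0, 0, 0, 2, -1, 0], [0, -1, 0, -1, 2, -1], [0, 0, -1, 0, -1, 2]].
All simple roots have the same length, so the diagram is simply laced. The associated Dynkin diagram is a chain of 4 nodes with a fork of two nodes at one end (D_6), so the type is D_6 (the algebra so(12)).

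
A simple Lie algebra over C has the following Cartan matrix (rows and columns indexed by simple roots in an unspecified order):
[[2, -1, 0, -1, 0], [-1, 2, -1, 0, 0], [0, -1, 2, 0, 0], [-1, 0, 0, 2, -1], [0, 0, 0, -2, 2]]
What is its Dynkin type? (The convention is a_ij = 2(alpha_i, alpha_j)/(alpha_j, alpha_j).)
C_5

The matrix has rank 5 with 2's on the diagonal. Reading the off-diagonal entries as Dynkin edges (a single edge where a_ij = a_ji = -1; a double or triple edge where a_ij * a_ji = 2 or 3), the diagram is a chain of 5 nodes with a double edge at one end; the terminal node there is the unique long simple root (C_5). One simple-root ordering that puts it in standard form is (alpha_3, alpha_2, alpha_1, alpha_4, alpha_5). So the algebra is type C_5, i.e. sp(10).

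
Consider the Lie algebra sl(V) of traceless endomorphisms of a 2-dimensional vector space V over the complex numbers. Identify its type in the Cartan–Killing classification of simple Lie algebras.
This is sl(2), which has dimension 2^2 - 1 = 3 and rank 2 - 1 = 1 (a Cartan subalgebra is the diagonal traceless matrices). In the classification of classical Lie algebras, the special linear algebra sl(n+1) has type A_n; here n = 1, so the Dynkin diagram is a chain of 1 nodes with single edges (A_1). Hence the type is A_1.

A1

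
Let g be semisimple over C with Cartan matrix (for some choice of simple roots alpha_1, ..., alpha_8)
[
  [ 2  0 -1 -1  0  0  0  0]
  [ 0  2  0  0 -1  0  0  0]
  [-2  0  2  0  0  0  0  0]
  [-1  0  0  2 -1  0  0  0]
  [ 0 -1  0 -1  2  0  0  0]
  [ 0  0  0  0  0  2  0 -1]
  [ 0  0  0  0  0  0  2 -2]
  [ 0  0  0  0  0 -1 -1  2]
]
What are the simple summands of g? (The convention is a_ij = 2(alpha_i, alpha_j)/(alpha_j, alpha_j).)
C3 + C5

The diagram associated to this matrix has two connected components: the simple roots {alpha_6, alpha_7, alpha_8} form a chain of 3 nodes with a double edge at one end; the terminal node there is the unique long simple root (C_3), and {alpha_1, alpha_2, alpha_3, alpha_4, alpha_5} form a chain of 5 nodes with a double edge at one end; the terminal node there is the unique long simple root (C_5). A semisimple Lie algebra decomposes uniquely as the direct sum of simple ideals, one per connected component of its Dynkin diagram, so g ≅ C_3 ⊕ C_5 (dimension 21 + 55 = 76).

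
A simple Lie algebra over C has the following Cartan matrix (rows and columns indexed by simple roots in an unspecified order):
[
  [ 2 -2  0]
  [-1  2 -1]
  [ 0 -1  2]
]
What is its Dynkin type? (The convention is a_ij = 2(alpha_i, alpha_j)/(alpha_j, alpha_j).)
The matrix has rank 3 with 2's on the diagonal. Reading the off-diagonal entries as Dynkin edges (a single edge where a_ij = a_ji = -1; a double or triple edge where a_ij * a_ji = 2 or 3), the diagram is a chain of 3 nodes with a double edge at one end; the terminal node there is the unique long simple root (C_3). One simple-root ordering that puts it in standard form is (alpha_3, alpha_2, alpha_1). So the algebra is type C_3, i.e. sp(6).

type C_3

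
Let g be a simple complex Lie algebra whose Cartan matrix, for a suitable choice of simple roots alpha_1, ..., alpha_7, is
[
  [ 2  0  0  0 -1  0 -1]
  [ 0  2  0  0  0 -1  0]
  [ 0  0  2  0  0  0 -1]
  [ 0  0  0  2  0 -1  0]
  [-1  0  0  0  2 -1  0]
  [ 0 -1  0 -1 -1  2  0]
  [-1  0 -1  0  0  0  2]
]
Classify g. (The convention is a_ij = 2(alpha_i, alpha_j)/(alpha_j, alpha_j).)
D_7 (so(14))

The matrix has rank 7 with 2's on the diagonal. Reading the off-diagonal entries as Dynkin edges (a single edge where a_ij = a_ji = -1; a double or triple edge where a_ij * a_ji = 2 or 3), the diagram is a chain of 5 nodes with a fork of two nodes at one end (D_7). One simple-root ordering that puts it in standard form is (alpha_3, alpha_7, alpha_1, alpha_5, alpha_6, alpha_2, alpha_4). So the algebra is type D_7, i.e. so(14).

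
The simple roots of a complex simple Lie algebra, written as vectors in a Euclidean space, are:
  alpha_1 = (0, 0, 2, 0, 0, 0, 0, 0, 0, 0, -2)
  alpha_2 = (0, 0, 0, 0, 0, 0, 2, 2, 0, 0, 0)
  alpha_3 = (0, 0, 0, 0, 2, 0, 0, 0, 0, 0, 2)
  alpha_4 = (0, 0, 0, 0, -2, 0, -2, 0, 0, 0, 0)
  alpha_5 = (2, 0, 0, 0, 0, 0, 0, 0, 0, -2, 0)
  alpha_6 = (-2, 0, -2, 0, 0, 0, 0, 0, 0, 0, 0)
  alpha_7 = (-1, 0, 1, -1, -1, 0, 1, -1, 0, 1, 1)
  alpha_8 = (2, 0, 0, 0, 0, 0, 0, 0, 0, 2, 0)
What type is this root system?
Compute the Cartan integers a_ij = 2(alpha_i, alpha_j)/(alpha_j, alpha_j); the resulting 8x8 Cartan matrix is
[[2, 0, -1, 0, 0, -1, 0, 0], [0, 2, 0, -1, 0, 0, 0, 0], [-1, 0, 2, -1, 0, 0, 0, 0], [0, -1, -1, 2, 0, 0, 0, 0], [0, 0, 0, 0, 2, -1, -1, 0], [-1, 0, 0, 0, -1, 2, 0, -1], [0, 0, 0, 0, -1, 0, 2, 0], [0, 0, 0, 0, 0, -1, 0, 2]].
All simple roots have the same length, so the diagram is simply laced. The associated Dynkin diagram is a chain of 7 nodes with one extra node attached to the third node from one end (E_8), so the type is E_8.

E8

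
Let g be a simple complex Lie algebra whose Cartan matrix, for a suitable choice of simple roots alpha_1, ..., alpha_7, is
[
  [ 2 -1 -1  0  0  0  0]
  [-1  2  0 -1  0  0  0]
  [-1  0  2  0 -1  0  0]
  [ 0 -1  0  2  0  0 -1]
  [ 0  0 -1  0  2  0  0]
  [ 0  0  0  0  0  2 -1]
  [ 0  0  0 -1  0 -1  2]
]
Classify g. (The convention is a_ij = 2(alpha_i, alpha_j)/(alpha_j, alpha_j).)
A7

The matrix has rank 7 with 2's on the diagonal. Reading the off-diagonal entries as Dynkin edges (a single edge where a_ij = a_ji = -1; a double or triple edge where a_ij * a_ji = 2 or 3), the diagram is a chain of 7 nodes with single edges (A_7). One simple-root ordering that puts it in standard form is (alpha_6, alpha_7, alpha_4, alpha_2, alpha_1, alpha_3, alpha_5). So the algebra is type A_7, i.e. sl(8).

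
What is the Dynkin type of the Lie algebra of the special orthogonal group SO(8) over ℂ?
This is so(8) with 8 even, which has dimension 8(8-1)/2 = 28 and rank 8/2 = 4. In the classification of classical Lie algebras, the orthogonal algebra so(2n) in an even number of variables has type D_n; here n = 4, so the Dynkin diagram is a chain of 2 nodes with a fork of two nodes at one end (D_4). Hence the type is D_4.

D_4 (so(8))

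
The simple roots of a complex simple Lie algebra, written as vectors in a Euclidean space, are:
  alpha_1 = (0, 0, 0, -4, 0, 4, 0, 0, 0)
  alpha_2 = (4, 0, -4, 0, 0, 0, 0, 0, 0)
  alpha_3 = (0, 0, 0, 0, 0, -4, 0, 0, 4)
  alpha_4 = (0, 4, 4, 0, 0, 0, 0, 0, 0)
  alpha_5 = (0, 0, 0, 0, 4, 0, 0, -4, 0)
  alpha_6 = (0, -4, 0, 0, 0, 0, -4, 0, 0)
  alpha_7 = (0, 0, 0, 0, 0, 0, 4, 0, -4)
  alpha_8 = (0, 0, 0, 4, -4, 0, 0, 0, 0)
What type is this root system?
Compute the Cartan integers a_ij = 2(alpha_i, alpha_j)/(alpha_j, alpha_j); the resulting 8x8 Cartan matrix is
[[2, 0, -1, 0, 0, 0, 0, -1], [0, 2, 0, -1, 0, 0, 0, 0], [-1, 0, 2, 0, 0, 0, -1, 0], [0, -1, 0, 2, 0, -1, 0, 0], [0, 0, 0, 0, 2, 0, 0, -1], [0, 0, 0, -1, 0, 2, -1, 0], [0, 0, -1, 0, 0, -1, 2, 0], [-1, 0, 0, 0, -1, 0, 0, 2]].
All simple roots have the same length, so the diagram is simply laced. The associated Dynkin diagram is a chain of 8 nodes with single edges (A_8), so the type is A_8 (the algebra sl(9)).

A_8 (sl(9))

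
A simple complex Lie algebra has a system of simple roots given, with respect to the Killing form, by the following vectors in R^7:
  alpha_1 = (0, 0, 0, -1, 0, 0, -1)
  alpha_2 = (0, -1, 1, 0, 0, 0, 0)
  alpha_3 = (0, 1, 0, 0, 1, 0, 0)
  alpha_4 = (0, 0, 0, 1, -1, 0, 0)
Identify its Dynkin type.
A_4 (sl(5))

Compute the Cartan integers a_ij = 2(alpha_i, alpha_j)/(alpha_j, alpha_j); the resulting 4x4 Cartan matrix is
[[2, 0, 0, -1], [0, 2, -1, 0], [0, -1, 2, -1], [-1, 0, -1, 2]].
All simple roots have the same length, so the diagram is simply laced. The associated Dynkin diagram is a chain of 4 nodes with single edges (A_4), so the type is A_4 (the algebra sl(5)).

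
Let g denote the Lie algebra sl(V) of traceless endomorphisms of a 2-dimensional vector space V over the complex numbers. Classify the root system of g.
type A_1

This is sl(2), which has dimension 2^2 - 1 = 3 and rank 2 - 1 = 1 (a Cartan subalgebra is the diagonal traceless matrices). In the classification of classical Lie algebras, the special linear algebra sl(n+1) has type A_n; here n = 1, so the Dynkin diagram is a chain of 1 nodes with single edges (A_1). Hence the type is A_1.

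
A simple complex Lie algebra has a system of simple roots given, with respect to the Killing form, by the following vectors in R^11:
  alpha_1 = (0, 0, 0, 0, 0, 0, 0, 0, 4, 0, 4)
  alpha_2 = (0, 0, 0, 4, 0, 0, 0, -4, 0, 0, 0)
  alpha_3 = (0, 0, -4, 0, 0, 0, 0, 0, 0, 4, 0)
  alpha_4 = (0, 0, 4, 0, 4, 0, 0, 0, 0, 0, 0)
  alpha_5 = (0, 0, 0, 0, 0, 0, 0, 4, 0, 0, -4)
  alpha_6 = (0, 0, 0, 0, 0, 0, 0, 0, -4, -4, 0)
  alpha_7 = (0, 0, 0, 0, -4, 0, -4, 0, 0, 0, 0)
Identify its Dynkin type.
A_7

Compute the Cartan integers a_ij = 2(alpha_i, alpha_j)/(alpha_j, alpha_j); the resulting 7x7 Cartan matrix is
[[2, 0, 0, 0, -1, -1, 0], [0, 2, 0, 0, -1, 0, 0], [0, 0, 2, -1, 0, -1, 0], [0, 0, -1, 2, 0, 0, -1], [-1, -1, 0, 0, 2, 0, 0], [-1, 0, -1, 0, 0, 2, 0], [0, 0, 0, -1, 0, 0, 2]].
All simple roots have the same length, so the diagram is simply laced. The associated Dynkin diagram is a chain of 7 nodes with single edges (A_7), so the type is A_7 (the algebra sl(8)).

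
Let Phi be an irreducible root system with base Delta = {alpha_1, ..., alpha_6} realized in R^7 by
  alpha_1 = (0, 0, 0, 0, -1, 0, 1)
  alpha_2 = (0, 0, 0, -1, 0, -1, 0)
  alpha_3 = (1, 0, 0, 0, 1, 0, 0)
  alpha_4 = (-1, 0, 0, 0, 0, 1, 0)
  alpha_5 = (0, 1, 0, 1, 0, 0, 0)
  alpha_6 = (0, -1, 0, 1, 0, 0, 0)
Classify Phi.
D_6

Compute the Cartan integers a_ij = 2(alpha_i, alpha_j)/(alpha_j, alpha_j); the resulting 6x6 Cartan matrix is
[[2, 0, -1, 0, 0, 0], [0, 2, 0, -1, -1, -1], [-1, 0, 2, -1, 0, 0], [0, -1, -1, 2, 0, 0], [0, -1, 0, 0, 2, 0], [0, -1, 0, 0, 0, 2]].
All simple roots have the same length, so the diagram is simply laced. The associated Dynkin diagram is a chain of 4 nodes with a fork of two nodes at one end (D_6), so the type is D_6 (the algebra so(12)).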